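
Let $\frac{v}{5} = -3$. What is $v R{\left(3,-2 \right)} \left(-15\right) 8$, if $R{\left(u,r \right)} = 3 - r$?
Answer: $9000$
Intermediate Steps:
$v = -15$ ($v = 5 \left(-3\right) = -15$)
$v R{\left(3,-2 \right)} \left(-15\right) 8 = - 15 \left(3 - -2\right) \left(-15\right) 8 = - 15 \left(3 + 2\right) \left(-15\right) 8 = \left(-15\right) 5 \left(-15\right) 8 = \left(-75\right) \left(-15\right) 8 = 1125 \cdot 8 = 9000$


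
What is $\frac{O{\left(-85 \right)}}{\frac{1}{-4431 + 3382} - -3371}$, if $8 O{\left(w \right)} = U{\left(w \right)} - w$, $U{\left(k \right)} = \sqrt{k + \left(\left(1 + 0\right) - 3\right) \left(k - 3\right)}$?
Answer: $\frac{89165}{28289424} + \frac{1049 \sqrt{91}}{28289424} \approx 0.0035056$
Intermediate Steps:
$U{\left(k \right)} = \sqrt{6 - k}$ ($U{\left(k \right)} = \sqrt{k + \left(1 - 3\right) \left(-3 + k\right)} = \sqrt{k - 2 \left(-3 + k\right)} = \sqrt{k - \left(-6 + 2 k\right)} = \sqrt{6 - k}$)
$O{\left(w \right)} = - \frac{w}{8} + \frac{\sqrt{6 - w}}{8}$ ($O{\left(w \right)} = \frac{\sqrt{6 - w} - w}{8} = - \frac{w}{8} + \frac{\sqrt{6 - w}}{8}$)
$\frac{O{\left(-85 \right)}}{\frac{1}{-4431 + 3382} - -3371} = \frac{\left(- \frac{1}{8}\right) \left(-85\right) + \frac{\sqrt{6 - -85}}{8}}{\frac{1}{-4431 + 3382} - -3371} = \frac{\frac{85}{8} + \frac{\sqrt{6 + 85}}{8}}{\frac{1}{-1049} + 3371} = \frac{\frac{85}{8} + \frac{\sqrt{91}}{8}}{- \frac{1}{1049} + 3371} = \frac{\frac{85}{8} + \frac{\sqrt{91}}{8}}{\frac{3536178}{1049}} = \left(\frac{85}{8} + \frac{\sqrt{91}}{8}\right) \frac{1049}{3536178} = \frac{89165}{28289424} + \frac{1049 \sqrt{91}}{28289424}$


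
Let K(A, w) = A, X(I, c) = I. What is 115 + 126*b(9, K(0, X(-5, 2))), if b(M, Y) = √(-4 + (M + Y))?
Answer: 115 + 126*√5 ≈ 396.74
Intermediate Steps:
b(M, Y) = √(-4 + M + Y)
115 + 126*b(9, K(0, X(-5, 2))) = 115 + 126*√(-4 + 9 + 0) = 115 + 126*√5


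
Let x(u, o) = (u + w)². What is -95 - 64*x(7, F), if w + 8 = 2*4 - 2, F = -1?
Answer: -1695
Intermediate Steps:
w = -2 (w = -8 + (2*4 - 2) = -8 + (8 - 2) = -8 + 6 = -2)
x(u, o) = (-2 + u)² (x(u, o) = (u - 2)² = (-2 + u)²)
-95 - 64*x(7, F) = -95 - 64*(-2 + 7)² = -95 - 64*5² = -95 - 64*25 = -95 - 1600 = -1695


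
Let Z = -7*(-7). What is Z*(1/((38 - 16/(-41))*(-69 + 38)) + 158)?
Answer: 377761139/48794 ≈ 7742.0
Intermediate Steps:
Z = 49
Z*(1/((38 - 16/(-41))*(-69 + 38)) + 158) = 49*(1/((38 - 16/(-41))*(-69 + 38)) + 158) = 49*(1/((38 - 16*(-1/41))*(-31)) + 158) = 49*(1/((38 + 16/41)*(-31)) + 158) = 49*(1/((1574/41)*(-31)) + 158) = 49*(1/(-48794/41) + 158) = 49*(-41/48794 + 158) = 49*(7709411/48794) = 377761139/48794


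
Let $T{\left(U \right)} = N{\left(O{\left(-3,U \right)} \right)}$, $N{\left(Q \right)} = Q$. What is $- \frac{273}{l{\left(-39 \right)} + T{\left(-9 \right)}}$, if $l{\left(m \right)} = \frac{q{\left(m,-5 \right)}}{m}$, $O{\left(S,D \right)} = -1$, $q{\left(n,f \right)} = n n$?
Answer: $\frac{273}{40} \approx 6.825$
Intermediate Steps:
$q{\left(n,f \right)} = n^{2}$
$T{\left(U \right)} = -1$
$l{\left(m \right)} = m$ ($l{\left(m \right)} = \frac{m^{2}}{m} = m$)
$- \frac{273}{l{\left(-39 \right)} + T{\left(-9 \right)}} = - \frac{273}{-39 - 1} = - \frac{273}{-40} = \left(-273\right) \left(- \frac{1}{40}\right) = \frac{273}{40}$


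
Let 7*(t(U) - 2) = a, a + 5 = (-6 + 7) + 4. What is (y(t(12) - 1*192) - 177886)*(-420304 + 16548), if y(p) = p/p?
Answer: 71822136060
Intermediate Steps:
a = 0 (a = -5 + ((-6 + 7) + 4) = -5 + (1 + 4) = -5 + 5 = 0)
t(U) = 2 (t(U) = 2 + (1/7)*0 = 2 + 0 = 2)
y(p) = 1
(y(t(12) - 1*192) - 177886)*(-420304 + 16548) = (1 - 177886)*(-420304 + 16548) = -177885*(-403756) = 71822136060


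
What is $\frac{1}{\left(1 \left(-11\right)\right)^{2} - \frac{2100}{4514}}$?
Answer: $\frac{2257}{272047} \approx 0.0082964$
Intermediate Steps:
$\frac{1}{\left(1 \left(-11\right)\right)^{2} - \frac{2100}{4514}} = \frac{1}{\left(-11\right)^{2} - 2100 \cdot \frac{1}{4514}} = \frac{1}{121 - \frac{1050}{2257}} = \frac{1}{\frac{272047}{2257}} = \frac{2257}{272047}$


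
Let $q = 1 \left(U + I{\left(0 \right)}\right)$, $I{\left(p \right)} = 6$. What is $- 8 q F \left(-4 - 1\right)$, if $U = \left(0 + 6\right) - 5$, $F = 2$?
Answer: $560$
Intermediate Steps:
$U = 1$ ($U = 6 - 5 = 1$)
$q = 7$ ($q = 1 \left(1 + 6\right) = 1 \cdot 7 = 7$)
$- 8 q F \left(-4 - 1\right) = \left(-8\right) 7 \cdot 2 \left(-4 - 1\right) = - 56 \cdot 2 \left(-5\right) = \left(-56\right) \left(-10\right) = 560$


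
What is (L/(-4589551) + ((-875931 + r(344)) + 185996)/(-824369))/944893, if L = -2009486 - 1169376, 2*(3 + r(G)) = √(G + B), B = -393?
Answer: 5787060925916/3574987139319644867 - I/222554427862 ≈ 1.6188e-6 - 4.4933e-12*I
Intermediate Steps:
r(G) = -3 + √(-393 + G)/2 (r(G) = -3 + √(G - 393)/2 = -3 + √(-393 + G)/2)
L = -3178862
(L/(-4589551) + ((-875931 + r(344)) + 185996)/(-824369))/944893 = (-3178862/(-4589551) + ((-875931 + (-3 + √(-393 + 344)/2)) + 185996)/(-824369))/944893 = (-3178862*(-1/4589551) + ((-875931 + (-3 + √(-49)/2)) + 185996)*(-1/824369))*(1/944893) = (3178862/4589551 + ((-875931 + (-3 + (7*I)/2)) + 185996)*(-1/824369))*(1/944893) = (3178862/4589551 + ((-875931 + (-3 + 7*I/2)) + 185996)*(-1/824369))*(1/944893) = (3178862/4589551 + ((-875934 + 7*I/2) + 185996)*(-1/824369))*(1/944893) = (3178862/4589551 + (-689938 + 7*I/2)*(-1/824369))*(1/944893) = (3178862/4589551 + (689938/824369 - I/235534))*(1/944893) = (5787060925916/3783483568319 - I/235534)*(1/944893) = 5787060925916/3574987139319644867 - I/222554427862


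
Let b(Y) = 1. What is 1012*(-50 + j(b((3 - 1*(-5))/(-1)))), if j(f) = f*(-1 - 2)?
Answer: -53636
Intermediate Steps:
j(f) = -3*f (j(f) = f*(-3) = -3*f)
1012*(-50 + j(b((3 - 1*(-5))/(-1)))) = 1012*(-50 - 3*1) = 1012*(-50 - 3) = 1012*(-53) = -53636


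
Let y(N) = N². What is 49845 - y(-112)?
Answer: 37301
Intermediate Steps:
49845 - y(-112) = 49845 - 1*(-112)² = 49845 - 1*12544 = 49845 - 12544 = 37301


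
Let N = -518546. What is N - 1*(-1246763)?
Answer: 728217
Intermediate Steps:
N - 1*(-1246763) = -518546 - 1*(-1246763) = -518546 + 1246763 = 728217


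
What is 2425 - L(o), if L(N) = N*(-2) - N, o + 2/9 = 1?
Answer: 7282/3 ≈ 2427.3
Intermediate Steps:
o = 7/9 (o = -2/9 + 1 = 7/9 ≈ 0.77778)
L(N) = -3*N (L(N) = -2*N - N = -3*N)
2425 - L(o) = 2425 - (-3)*7/9 = 2425 - 1*(-7/3) = 2425 + 7/3 = 7282/3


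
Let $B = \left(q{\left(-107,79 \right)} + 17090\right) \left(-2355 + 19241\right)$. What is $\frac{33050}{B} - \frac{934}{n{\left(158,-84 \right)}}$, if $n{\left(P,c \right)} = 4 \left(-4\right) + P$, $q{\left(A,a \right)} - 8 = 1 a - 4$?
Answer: $- \frac{67709922138}{10294406369} \approx -6.5773$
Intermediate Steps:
$q{\left(A,a \right)} = 4 + a$ ($q{\left(A,a \right)} = 8 + \left(1 a - 4\right) = 8 + \left(a - 4\right) = 8 + \left(-4 + a\right) = 4 + a$)
$n{\left(P,c \right)} = -16 + P$
$B = 289983278$ ($B = \left(\left(4 + 79\right) + 17090\right) \left(-2355 + 19241\right) = \left(83 + 17090\right) 16886 = 17173 \cdot 16886 = 289983278$)
$\frac{33050}{B} - \frac{934}{n{\left(158,-84 \right)}} = \frac{33050}{289983278} - \frac{934}{-16 + 158} = 33050 \cdot \frac{1}{289983278} - \frac{934}{142} = \frac{16525}{144991639} - \frac{467}{71} = - \frac{67709922138}{10294406369}$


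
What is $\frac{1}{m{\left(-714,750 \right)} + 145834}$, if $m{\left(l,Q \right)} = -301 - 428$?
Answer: $\frac{1}{145105} \approx 6.8916 \cdot 10^{-6}$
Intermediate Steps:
$m{\left(l,Q \right)} = -729$ ($m{\left(l,Q \right)} = -301 - 428 = -729$)
$\frac{1}{m{\left(-714,750 \right)} + 145834} = \frac{1}{-729 + 145834} = \frac{1}{145105}$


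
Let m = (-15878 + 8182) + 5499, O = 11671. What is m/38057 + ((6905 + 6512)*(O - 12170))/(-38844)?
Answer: 254709433463/1478286108 ≈ 172.30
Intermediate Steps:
m = -2197 (m = -7696 + 5499 = -2197)
m/38057 + ((6905 + 6512)*(O - 12170))/(-38844) = -2197/38057 + ((6905 + 6512)*(11671 - 12170))/(-38844) = -2197*1/38057 + (13417*(-499))*(-1/38844) = -2197/38057 - 6695083*(-1/38844) = -2197/38057 + 6695083/38844 = 254709433463/1478286108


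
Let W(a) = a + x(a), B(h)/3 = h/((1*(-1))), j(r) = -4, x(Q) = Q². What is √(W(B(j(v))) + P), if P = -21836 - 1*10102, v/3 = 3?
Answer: I*√31782 ≈ 178.28*I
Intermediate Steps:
v = 9 (v = 3*3 = 9)
P = -31938 (P = -21836 - 10102 = -31938)
B(h) = -3*h (B(h) = 3*(h/((1*(-1)))) = 3*(h/(-1)) = 3*(-h) = -3*h)
W(a) = a + a²
√(W(B(j(v))) + P) = √((-3*(-4))*(1 - 3*(-4)) - 31938) = √(12*(1 + 12) - 31938) = √(12*13 - 31938) = √(156 - 31938) = √(-31782) = I*√31782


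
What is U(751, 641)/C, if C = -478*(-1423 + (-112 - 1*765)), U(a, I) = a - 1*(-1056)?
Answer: 1807/1099400 ≈ 0.0016436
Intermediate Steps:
U(a, I) = 1056 + a (U(a, I) = a + 1056 = 1056 + a)
C = 1099400 (C = -478*(-1423 + (-112 - 765)) = -478*(-1423 - 877) = -478*(-2300) = 1099400)
U(751, 641)/C = (1056 + 751)/1099400 = 1807*(1/1099400) = 1807/1099400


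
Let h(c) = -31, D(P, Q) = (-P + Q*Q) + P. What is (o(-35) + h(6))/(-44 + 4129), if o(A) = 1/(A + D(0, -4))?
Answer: -118/15523 ≈ -0.0076016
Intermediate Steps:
D(P, Q) = Q² (D(P, Q) = (-P + Q²) + P = (Q² - P) + P = Q²)
o(A) = 1/(16 + A) (o(A) = 1/(A + (-4)²) = 1/(A + 16) = 1/(16 + A))
(o(-35) + h(6))/(-44 + 4129) = (1/(16 - 35) - 31)/(-44 + 4129) = (1/(-19) - 31)/4085 = (-1/19 - 31)*(1/4085) = -590/19*1/4085 = -118/15523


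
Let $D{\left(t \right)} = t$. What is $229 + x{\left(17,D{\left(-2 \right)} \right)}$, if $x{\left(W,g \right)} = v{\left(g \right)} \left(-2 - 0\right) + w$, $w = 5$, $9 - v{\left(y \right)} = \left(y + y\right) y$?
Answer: $232$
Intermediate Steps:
$v{\left(y \right)} = 9 - 2 y^{2}$ ($v{\left(y \right)} = 9 - \left(y + y\right) y = 9 - 2 y y = 9 - 2 y^{2}$)
$x{\left(W,g \right)} = -13 + 4 g^{2}$ ($x{\left(W,g \right)} = \left(9 - 2 g^{2}\right) \left(-2 - 0\right) + 5 = \left(9 - 2 g^{2}\right) \left(-2 + 0\right) + 5 = \left(9 - 2 g^{2}\right) \left(-2\right) + 5 = \left(-18 + 4 g^{2}\right) + 5 = -13 + 4 g^{2}$)
$229 + x{\left(17,D{\left(-2 \right)} \right)} = 229 - \left(13 - 4 \left(-2\right)^{2}\right) = 229 + \left(-13 + 4 \cdot 4\right) = 229 + \left(-13 + 16\right) = 229 + 3 = 232$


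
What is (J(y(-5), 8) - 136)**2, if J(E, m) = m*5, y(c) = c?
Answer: 9216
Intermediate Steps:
J(E, m) = 5*m
(J(y(-5), 8) - 136)**2 = (5*8 - 136)**2 = (40 - 136)**2 = (-96)**2 = 9216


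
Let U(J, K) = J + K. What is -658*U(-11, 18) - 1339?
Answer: -5945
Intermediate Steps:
-658*U(-11, 18) - 1339 = -658*(-11 + 18) - 1339 = -658*7 - 1339 = -4606 - 1339 = -5945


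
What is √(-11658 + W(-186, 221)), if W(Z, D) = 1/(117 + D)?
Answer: I*√7880806/26 ≈ 107.97*I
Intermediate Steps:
√(-11658 + W(-186, 221)) = √(-11658 + 1/(117 + 221)) = √(-11658 + 1/338) = √(-3940403/338) = I*√7880806/26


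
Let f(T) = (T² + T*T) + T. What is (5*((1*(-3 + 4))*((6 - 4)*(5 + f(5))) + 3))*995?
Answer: 611925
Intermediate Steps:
f(T) = T + 2*T² (f(T) = (T² + T²) + T = 2*T² + T = T + 2*T²)
(5*((1*(-3 + 4))*((6 - 4)*(5 + f(5))) + 3))*995 = (5*((1*(-3 + 4))*((6 - 4)*(5 + 5*(1 + 2*5))) + 3))*995 = (5*((1*1)*(2*(5 + 5*(1 + 10))) + 3))*995 = (5*(1*(2*(5 + 5*11)) + 3))*995 = (5*(1*(2*(5 + 55)) + 3))*995 = (5*(1*(2*60) + 3))*995 = (5*(1*120 + 3))*995 = (5*(120 + 3))*995 = (5*123)*995 = 615*995 = 611925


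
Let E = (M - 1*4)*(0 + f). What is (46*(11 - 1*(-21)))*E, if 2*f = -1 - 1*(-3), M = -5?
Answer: -13248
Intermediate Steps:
f = 1 (f = (-1 - 1*(-3))/2 = (-1 + 3)/2 = (½)*2 = 1)
E = -9 (E = (-5 - 1*4)*(0 + 1) = (-5 - 4)*1 = -9*1 = -9)
(46*(11 - 1*(-21)))*E = (46*(11 - 1*(-21)))*(-9) = (46*(11 + 21))*(-9) = (46*32)*(-9) = 1472*(-9) = -13248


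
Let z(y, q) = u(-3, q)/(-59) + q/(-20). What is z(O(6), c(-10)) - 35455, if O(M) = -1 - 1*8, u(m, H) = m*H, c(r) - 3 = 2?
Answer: -8367379/236 ≈ -35455.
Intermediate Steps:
c(r) = 5 (c(r) = 3 + 2 = 5)
u(m, H) = H*m
O(M) = -9 (O(M) = -1 - 8 = -9)
z(y, q) = q/1180 (z(y, q) = (q*(-3))/(-59) + q/(-20) = -3*q*(-1/59) + q*(-1/20) = 3*q/59 - q/20 = q/1180)
z(O(6), c(-10)) - 35455 = (1/1180)*5 - 35455 = 1/236 - 35455 = -8367379/236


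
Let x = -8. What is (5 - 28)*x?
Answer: 184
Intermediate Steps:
(5 - 28)*x = (5 - 28)*(-8) = -23*(-8) = 184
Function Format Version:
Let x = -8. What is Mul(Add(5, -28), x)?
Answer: 184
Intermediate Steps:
Mul(Add(5, -28), x) = Mul(Add(5, -28), -8) = Mul(-23, -8) = 184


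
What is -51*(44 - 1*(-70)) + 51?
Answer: -5763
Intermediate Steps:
-51*(44 - 1*(-70)) + 51 = -51*(44 + 70) + 51 = -51*114 + 51 = -5814 + 51 = -5763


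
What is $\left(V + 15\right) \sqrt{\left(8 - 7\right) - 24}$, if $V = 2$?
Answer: $17 i \sqrt{23} \approx 81.529 i$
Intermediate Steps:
$\left(V + 15\right) \sqrt{\left(8 - 7\right) - 24} = \left(2 + 15\right) \sqrt{\left(8 - 7\right) - 24} = 17 \sqrt{1 - 24} = 17 \sqrt{-23} = 17 i \sqrt{23}$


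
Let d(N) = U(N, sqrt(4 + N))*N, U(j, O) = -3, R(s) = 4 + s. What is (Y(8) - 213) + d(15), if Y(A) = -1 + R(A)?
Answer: -247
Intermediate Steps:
Y(A) = 3 + A (Y(A) = -1 + (4 + A) = 3 + A)
d(N) = -3*N
(Y(8) - 213) + d(15) = ((3 + 8) - 213) - 3*15 = (11 - 213) - 45 = -202 - 45 = -247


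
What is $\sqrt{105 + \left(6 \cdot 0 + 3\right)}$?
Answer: $6 \sqrt{3} \approx 10.392$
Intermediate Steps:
$\sqrt{105 + \left(6 \cdot 0 + 3\right)} = \sqrt{105 + \left(0 + 3\right)} = \sqrt{105 + 3} = \sqrt{108} = 6 \sqrt{3}$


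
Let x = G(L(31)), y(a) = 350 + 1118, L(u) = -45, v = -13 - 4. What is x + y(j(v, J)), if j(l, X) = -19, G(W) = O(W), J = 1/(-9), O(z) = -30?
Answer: 1438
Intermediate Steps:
v = -17
J = -1/9 ≈ -0.11111
G(W) = -30
y(a) = 1468
x = -30
x + y(j(v, J)) = -30 + 1468 = 1438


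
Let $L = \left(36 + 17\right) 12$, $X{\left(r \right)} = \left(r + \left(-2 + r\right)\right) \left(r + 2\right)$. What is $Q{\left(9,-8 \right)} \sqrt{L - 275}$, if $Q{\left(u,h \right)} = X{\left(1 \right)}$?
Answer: $0$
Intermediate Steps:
$X{\left(r \right)} = \left(-2 + 2 r\right) \left(2 + r\right)$
$Q{\left(u,h \right)} = 0$ ($Q{\left(u,h \right)} = -4 + 2 \cdot 1 + 2 \cdot 1^{2} = -4 + 2 + 2 \cdot 1 = -4 + 2 + 2 = 0$)
$L = 636$ ($L = 53 \cdot 12 = 636$)
$Q{\left(9,-8 \right)} \sqrt{L - 275} = 0 \sqrt{636 - 275} = 0 \sqrt{361} = 0 \cdot 19 = 0$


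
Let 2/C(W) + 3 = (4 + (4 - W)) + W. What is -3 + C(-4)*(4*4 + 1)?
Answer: 19/5 ≈ 3.8000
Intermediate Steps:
C(W) = ⅖ (C(W) = 2/(-3 + ((4 + (4 - W)) + W)) = 2/(-3 + ((8 - W) + W)) = 2/(-3 + 8) = 2/5 = 2*(⅕) = ⅖)
-3 + C(-4)*(4*4 + 1) = -3 + 2*(4*4 + 1)/5 = -3 + 2*(16 + 1)/5 = -3 + (⅖)*17 = -3 + 34/5 = 19/5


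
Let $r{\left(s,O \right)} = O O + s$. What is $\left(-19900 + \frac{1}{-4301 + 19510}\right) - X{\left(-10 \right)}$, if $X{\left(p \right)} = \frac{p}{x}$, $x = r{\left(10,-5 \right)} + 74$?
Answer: $- \frac{32989689701}{1657781} \approx -19900.0$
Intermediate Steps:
$r{\left(s,O \right)} = s + O^{2}$ ($r{\left(s,O \right)} = O^{2} + s = s + O^{2}$)
$x = 109$ ($x = \left(10 + \left(-5\right)^{2}\right) + 74 = \left(10 + 25\right) + 74 = 35 + 74 = 109$)
$X{\left(p \right)} = \frac{p}{109}$
$\left(-19900 + \frac{1}{-4301 + 19510}\right) - X{\left(-10 \right)} = \left(-19900 + \frac{1}{-4301 + 19510}\right) - \frac{1}{109} \left(-10\right) = \left(-19900 + \frac{1}{15209}\right) - - \frac{10}{109} = \left(-19900 + \frac{1}{15209}\right) + \frac{10}{109} = - \frac{302659099}{15209} + \frac{10}{109} = - \frac{32989689701}{1657781}$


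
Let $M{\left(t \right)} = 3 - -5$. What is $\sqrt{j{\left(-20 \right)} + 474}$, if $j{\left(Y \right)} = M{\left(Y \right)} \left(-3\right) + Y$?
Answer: $\sqrt{430} \approx 20.736$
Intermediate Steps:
$M{\left(t \right)} = 8$ ($M{\left(t \right)} = 3 + 5 = 8$)
$j{\left(Y \right)} = -24 + Y$ ($j{\left(Y \right)} = 8 \left(-3\right) + Y = -24 + Y$)
$\sqrt{j{\left(-20 \right)} + 474} = \sqrt{\left(-24 - 20\right) + 474} = \sqrt{-44 + 474} = \sqrt{430}$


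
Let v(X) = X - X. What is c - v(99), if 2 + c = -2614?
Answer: -2616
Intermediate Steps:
c = -2616 (c = -2 - 2614 = -2616)
v(X) = 0
c - v(99) = -2616 - 1*0 = -2616 + 0 = -2616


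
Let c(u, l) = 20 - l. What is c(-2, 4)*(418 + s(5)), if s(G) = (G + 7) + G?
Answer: 6960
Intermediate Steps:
s(G) = 7 + 2*G (s(G) = (7 + G) + G = 7 + 2*G)
c(-2, 4)*(418 + s(5)) = (20 - 1*4)*(418 + (7 + 2*5)) = (20 - 4)*(418 + (7 + 10)) = 16*(418 + 17) = 16*435 = 6960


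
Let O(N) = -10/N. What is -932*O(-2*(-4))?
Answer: 1165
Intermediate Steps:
-932*O(-2*(-4)) = -(-9320)/((-2*(-4))) = -(-9320)/8 = -932*(-5/4) = 1165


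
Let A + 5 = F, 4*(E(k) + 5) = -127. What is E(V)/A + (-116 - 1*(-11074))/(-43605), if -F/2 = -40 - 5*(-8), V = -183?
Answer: 247631/34884 ≈ 7.0987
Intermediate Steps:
F = 0 (F = -2*(-40 - 5*(-8)) = -2*(-40 + 40) = -2*0 = 0)
E(k) = -147/4 (E(k) = -5 + (¼)*(-127) = -5 - 127/4 = -147/4)
A = -5 (A = -5 + 0 = -5)
E(V)/A + (-116 - 1*(-11074))/(-43605) = -147/4/(-5) + (-116 - 1*(-11074))/(-43605) = -147/4*(-⅕) + (-116 + 11074)*(-1/43605) = 147/20 + 10958*(-1/43605) = 147/20 - 10958/43605 = 247631/34884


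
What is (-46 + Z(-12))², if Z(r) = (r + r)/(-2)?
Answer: 1156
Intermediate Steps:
Z(r) = -r (Z(r) = (2*r)*(-½) = -r)
(-46 + Z(-12))² = (-46 - 1*(-12))² = (-46 + 12)² = (-34)² = 1156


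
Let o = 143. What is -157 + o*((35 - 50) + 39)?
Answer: 3275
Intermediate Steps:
-157 + o*((35 - 50) + 39) = -157 + 143*((35 - 50) + 39) = -157 + 143*(-15 + 39) = -157 + 143*24 = -157 + 3432 = 3275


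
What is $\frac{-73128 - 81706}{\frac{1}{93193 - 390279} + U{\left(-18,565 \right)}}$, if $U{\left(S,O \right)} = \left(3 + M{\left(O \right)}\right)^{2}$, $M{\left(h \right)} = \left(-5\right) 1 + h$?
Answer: $- \frac{45999013724}{94167052333} \approx -0.48848$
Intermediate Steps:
$M{\left(h \right)} = -5 + h$
$U{\left(S,O \right)} = \left(-2 + O\right)^{2}$ ($U{\left(S,O \right)} = \left(3 + \left(-5 + O\right)\right)^{2} = \left(-2 + O\right)^{2}$)
$\frac{-73128 - 81706}{\frac{1}{93193 - 390279} + U{\left(-18,565 \right)}} = \frac{-73128 - 81706}{\frac{1}{93193 - 390279} + \left(-2 + 565\right)^{2}} = - \frac{154834}{\frac{1}{-297086} + 563^{2}} = - \frac{154834}{- \frac{1}{297086} + 316969} = - \frac{154834}{\frac{94167052333}{297086}} = \left(-154834\right) \frac{297086}{94167052333} = - \frac{45999013724}{94167052333}$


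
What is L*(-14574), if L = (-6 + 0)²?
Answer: -524664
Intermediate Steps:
L = 36 (L = (-6)² = 36)
L*(-14574) = 36*(-14574) = -524664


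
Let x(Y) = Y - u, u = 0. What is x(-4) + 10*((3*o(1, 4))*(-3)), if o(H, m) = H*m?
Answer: -364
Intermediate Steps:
x(Y) = Y (x(Y) = Y - 1*0 = Y + 0 = Y)
x(-4) + 10*((3*o(1, 4))*(-3)) = -4 + 10*((3*(1*4))*(-3)) = -4 + 10*((3*4)*(-3)) = -4 + 10*(12*(-3)) = -4 + 10*(-36) = -4 - 360 = -364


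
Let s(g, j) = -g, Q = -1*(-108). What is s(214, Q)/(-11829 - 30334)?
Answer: 214/42163 ≈ 0.0050755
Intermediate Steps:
Q = 108
s(214, Q)/(-11829 - 30334) = (-1*214)/(-11829 - 30334) = -214/(-42163) = -214*(-1/42163) = 214/42163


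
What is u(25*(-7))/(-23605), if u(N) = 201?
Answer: -201/23605 ≈ -0.0085151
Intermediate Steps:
u(25*(-7))/(-23605) = 201/(-23605) = 201*(-1/23605) = -201/23605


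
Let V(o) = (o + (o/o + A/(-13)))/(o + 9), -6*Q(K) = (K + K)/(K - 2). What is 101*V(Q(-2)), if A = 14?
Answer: -1919/689 ≈ -2.7852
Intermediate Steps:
Q(K) = -K/(3*(-2 + K)) (Q(K) = -(K + K)/(6*(K - 2)) = -2*K/(6*(-2 + K)) = -K/(3*(-2 + K)))
V(o) = (-1/13 + o)/(9 + o) (V(o) = (o + (o/o + 14/(-13)))/(o + 9) = (o + (1 + 14*(-1/13)))/(9 + o) = (o + (1 - 14/13))/(9 + o) = (o - 1/13)/(9 + o) = (-1/13 + o)/(9 + o))
101*V(Q(-2)) = 101*((-1/13 - 1*(-2)/(-6 + 3*(-2)))/(9 - 1*(-2)/(-6 + 3*(-2)))) = 101*((-1/13 - 1*(-2)/(-6 - 6))/(9 - 1*(-2)/(-6 - 6))) = 101*((-1/13 - 1*(-2)/(-12))/(9 - 1*(-2)/(-12))) = 101*((-1/13 - 1*(-2)*(-1/12))/(9 - 1*(-2)*(-1/12))) = 101*((-1/13 - ⅙)/(9 - ⅙)) = 101*(-19/78/(53/6)) = 101*((6/53)*(-19/78)) = 101*(-19/689) = -1919/689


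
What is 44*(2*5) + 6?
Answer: 446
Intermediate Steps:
44*(2*5) + 6 = 44*10 + 6 = 440 + 6 = 446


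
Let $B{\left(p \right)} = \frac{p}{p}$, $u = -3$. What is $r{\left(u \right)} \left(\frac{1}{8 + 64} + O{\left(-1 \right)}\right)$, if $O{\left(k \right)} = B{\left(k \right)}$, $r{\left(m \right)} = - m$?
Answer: $\frac{73}{24} \approx 3.0417$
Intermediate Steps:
$B{\left(p \right)} = 1$
$O{\left(k \right)} = 1$
$r{\left(u \right)} \left(\frac{1}{8 + 64} + O{\left(-1 \right)}\right) = \left(-1\right) \left(-3\right) \left(\frac{1}{8 + 64} + 1\right) = 3 \left(\frac{1}{72} + 1\right) = 3 \cdot \frac{73}{72} = \frac{73}{24}$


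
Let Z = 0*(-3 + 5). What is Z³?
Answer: 0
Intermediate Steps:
Z = 0 (Z = 0*2 = 0)
Z³ = 0³ = 0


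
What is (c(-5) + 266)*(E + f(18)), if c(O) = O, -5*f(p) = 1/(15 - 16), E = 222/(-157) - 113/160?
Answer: -12589857/25120 ≈ -501.19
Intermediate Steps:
E = -53261/25120 (E = 222*(-1/157) - 113*1/160 = -222/157 - 113/160 = -53261/25120 ≈ -2.1203)
f(p) = 1/5 (f(p) = -1/(5*(15 - 16)) = -1/5/(-1) = -1/5*(-1) = 1/5)
(c(-5) + 266)*(E + f(18)) = (-5 + 266)*(-53261/25120 + 1/5) = 261*(-48237/25120) = -12589857/25120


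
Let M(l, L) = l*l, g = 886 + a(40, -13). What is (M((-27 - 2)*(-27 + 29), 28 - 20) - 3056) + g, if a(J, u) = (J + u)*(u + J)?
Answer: 1923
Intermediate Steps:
a(J, u) = (J + u)² (a(J, u) = (J + u)*(J + u) = (J + u)²)
g = 1615 (g = 886 + (40 - 13)² = 886 + 27² = 886 + 729 = 1615)
M(l, L) = l²
(M((-27 - 2)*(-27 + 29), 28 - 20) - 3056) + g = (((-27 - 2)*(-27 + 29))² - 3056) + 1615 = ((-29*2)² - 3056) + 1615 = ((-58)² - 3056) + 1615 = (3364 - 3056) + 1615 = 308 + 1615 = 1923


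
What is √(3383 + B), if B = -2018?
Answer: √1365 ≈ 36.946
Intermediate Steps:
√(3383 + B) = √(3383 - 2018) = √1365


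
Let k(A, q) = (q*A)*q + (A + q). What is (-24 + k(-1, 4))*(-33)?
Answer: 1221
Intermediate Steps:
k(A, q) = A + q + A*q² (k(A, q) = (A*q)*q + (A + q) = A*q² + (A + q) = A + q + A*q²)
(-24 + k(-1, 4))*(-33) = (-24 + (-1 + 4 - 1*4²))*(-33) = (-24 + (-1 + 4 - 1*16))*(-33) = (-24 + (-1 + 4 - 16))*(-33) = (-24 - 13)*(-33) = -37*(-33) = 1221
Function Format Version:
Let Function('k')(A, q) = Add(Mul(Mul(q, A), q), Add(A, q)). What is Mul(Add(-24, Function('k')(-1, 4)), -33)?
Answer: 1221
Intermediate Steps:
Function('k')(A, q) = Add(A, q, Mul(A, Pow(q, 2))) (Function('k')(A, q) = Add(Mul(Mul(A, q), q), Add(A, q)) = Add(Mul(A, Pow(q, 2)), Add(A, q)) = Add(A, q, Mul(A, Pow(q, 2))))
Mul(Add(-24, Function('k')(-1, 4)), -33) = Mul(Add(-24, Add(-1, 4, Mul(-1, Pow(4, 2)))), -33) = Mul(Add(-24, Add(-1, 4, Mul(-1, 16))), -33) = Mul(Add(-24, Add(-1, 4, -16)), -33) = Mul(Add(-24, -13), -33) = Mul(-37, -33) = 1221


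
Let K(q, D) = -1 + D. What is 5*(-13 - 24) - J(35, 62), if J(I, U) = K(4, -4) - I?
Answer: -145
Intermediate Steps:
J(I, U) = -5 - I (J(I, U) = (-1 - 4) - I = -5 - I)
5*(-13 - 24) - J(35, 62) = 5*(-13 - 24) - (-5 - 1*35) = 5*(-37) - (-5 - 35) = -185 - 1*(-40) = -185 + 40 = -145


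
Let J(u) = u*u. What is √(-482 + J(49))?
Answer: √1919 ≈ 43.806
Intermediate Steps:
J(u) = u²
√(-482 + J(49)) = √(-482 + 49²) = √(-482 + 2401) = √1919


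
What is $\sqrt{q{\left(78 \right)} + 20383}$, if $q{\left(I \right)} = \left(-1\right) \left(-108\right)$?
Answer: $\sqrt{20491} \approx 143.15$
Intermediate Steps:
$q{\left(I \right)} = 108$
$\sqrt{q{\left(78 \right)} + 20383} = \sqrt{108 + 20383} = \sqrt{20491}$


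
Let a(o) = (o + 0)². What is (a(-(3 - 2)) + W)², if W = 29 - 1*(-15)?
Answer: 2025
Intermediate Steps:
a(o) = o²
W = 44 (W = 29 + 15 = 44)
(a(-(3 - 2)) + W)² = ((-(3 - 2))² + 44)² = ((-1*1)² + 44)² = ((-1)² + 44)² = (1 + 44)² = 45² = 2025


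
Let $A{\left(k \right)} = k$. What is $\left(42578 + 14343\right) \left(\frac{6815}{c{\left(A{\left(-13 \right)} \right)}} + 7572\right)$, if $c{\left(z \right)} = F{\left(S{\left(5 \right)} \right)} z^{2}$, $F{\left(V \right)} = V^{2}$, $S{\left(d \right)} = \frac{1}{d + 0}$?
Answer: $\frac{82537897603}{169} \approx 4.8839 \cdot 10^{8}$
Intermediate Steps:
$S{\left(d \right)} = \frac{1}{d}$
$c{\left(z \right)} = \frac{z^{2}}{25}$ ($c{\left(z \right)} = \left(\frac{1}{5}\right)^{2} z^{2} = \frac{z^{2}}{25}$)
$\left(42578 + 14343\right) \left(\frac{6815}{c{\left(A{\left(-13 \right)} \right)}} + 7572\right) = \left(42578 + 14343\right) \left(\frac{6815}{\frac{1}{25} \left(-13\right)^{2}} + 7572\right) = 56921 \left(\frac{6815}{\frac{1}{25} \cdot 169} + 7572\right) = 56921 \left(\frac{6815}{\frac{169}{25}} + 7572\right) = 56921 \left(6815 \cdot \frac{25}{169} + 7572\right) = 56921 \left(\frac{170375}{169} + 7572\right) = 56921 \cdot \frac{1450043}{169} = \frac{82537897603}{169}$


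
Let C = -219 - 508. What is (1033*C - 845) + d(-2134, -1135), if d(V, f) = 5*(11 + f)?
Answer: -757456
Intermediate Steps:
C = -727
d(V, f) = 55 + 5*f
(1033*C - 845) + d(-2134, -1135) = (1033*(-727) - 845) + (55 + 5*(-1135)) = (-750991 - 845) + (55 - 5675) = -751836 - 5620 = -757456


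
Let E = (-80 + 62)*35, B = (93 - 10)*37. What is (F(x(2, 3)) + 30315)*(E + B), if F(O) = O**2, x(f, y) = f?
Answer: 74008679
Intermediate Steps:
B = 3071 (B = 83*37 = 3071)
E = -630 (E = -18*35 = -630)
(F(x(2, 3)) + 30315)*(E + B) = (2**2 + 30315)*(-630 + 3071) = (4 + 30315)*2441 = 30319*2441 = 74008679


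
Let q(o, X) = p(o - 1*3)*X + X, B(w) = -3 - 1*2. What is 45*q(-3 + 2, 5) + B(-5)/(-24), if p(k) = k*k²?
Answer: -340195/24 ≈ -14175.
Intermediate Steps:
B(w) = -5 (B(w) = -3 - 2 = -5)
p(k) = k³
q(o, X) = X + X*(-3 + o)³ (q(o, X) = (o - 1*3)³*X + X = (o - 3)³*X + X = (-3 + o)³*X + X = X*(-3 + o)³ + X = X + X*(-3 + o)³)
45*q(-3 + 2, 5) + B(-5)/(-24) = 45*(5*(1 + (-3 + (-3 + 2))³)) - 5/(-24) = 45*(5*(1 + (-3 - 1)³)) - 5*(-1/24) = 45*(5*(1 + (-4)³)) + 5/24 = 45*(5*(1 - 64)) + 5/24 = 45*(5*(-63)) + 5/24 = 45*(-315) + 5/24 = -14175 + 5/24 = -340195/24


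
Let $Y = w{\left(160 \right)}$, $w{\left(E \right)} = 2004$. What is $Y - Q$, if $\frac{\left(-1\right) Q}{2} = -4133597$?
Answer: $-8265190$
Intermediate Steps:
$Y = 2004$
$Q = 8267194$ ($Q = \left(-2\right) \left(-4133597\right) = 8267194$)
$Y - Q = 2004 - 8267194 = -8265190$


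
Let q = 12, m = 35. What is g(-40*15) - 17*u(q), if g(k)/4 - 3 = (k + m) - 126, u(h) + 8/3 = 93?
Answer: -12863/3 ≈ -4287.7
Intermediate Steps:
u(h) = 271/3 (u(h) = -8/3 + 93 = 271/3)
g(k) = -352 + 4*k (g(k) = 12 + 4*((k + 35) - 126) = 12 + 4*((35 + k) - 126) = 12 + 4*(-91 + k) = 12 + (-364 + 4*k) = -352 + 4*k)
g(-40*15) - 17*u(q) = (-352 + 4*(-40*15)) - 17*271/3 = (-352 + 4*(-600)) - 1*4607/3 = (-352 - 2400) - 4607/3 = -2752 - 4607/3 = -12863/3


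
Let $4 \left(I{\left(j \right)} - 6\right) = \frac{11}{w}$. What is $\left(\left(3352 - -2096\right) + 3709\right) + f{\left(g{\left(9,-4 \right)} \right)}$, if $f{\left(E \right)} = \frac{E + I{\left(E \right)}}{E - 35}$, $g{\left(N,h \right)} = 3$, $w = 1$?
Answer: $\frac{1172049}{128} \approx 9156.6$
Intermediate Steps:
$I{\left(j \right)} = \frac{35}{4}$ ($I{\left(j \right)} = 6 + \frac{11 \cdot 1^{-1}}{4} = 6 + \frac{11 \cdot 1}{4} = 6 + \frac{1}{4} \cdot 11 = 6 + \frac{11}{4} = \frac{35}{4}$)
$f{\left(E \right)} = \frac{\frac{35}{4} + E}{-35 + E}$ ($f{\left(E \right)} = \frac{E + \frac{35}{4}}{E - 35} = \frac{\frac{35}{4} + E}{-35 + E}$)
$\left(\left(3352 - -2096\right) + 3709\right) + f{\left(g{\left(9,-4 \right)} \right)} = \left(\left(3352 - -2096\right) + 3709\right) + \frac{\frac{35}{4} + 3}{-35 + 3} = \left(\left(3352 + 2096\right) + 3709\right) + \frac{1}{-32} \cdot \frac{47}{4} = \left(5448 + 3709\right) - \frac{47}{128} = 9157 - \frac{47}{128} = \frac{1172049}{128}$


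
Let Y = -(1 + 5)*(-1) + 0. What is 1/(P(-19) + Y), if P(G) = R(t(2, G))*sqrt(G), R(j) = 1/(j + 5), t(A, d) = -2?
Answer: 54/343 - 3*I*sqrt(19)/343 ≈ 0.15743 - 0.038125*I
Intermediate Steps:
R(j) = 1/(5 + j)
Y = 6 (Y = -1*6*(-1) + 0 = -6*(-1) + 0 = 6 + 0 = 6)
P(G) = sqrt(G)/3 (P(G) = sqrt(G)/(5 - 2) = sqrt(G)/3)
1/(P(-19) + Y) = 1/(sqrt(-19)/3 + 6) = 1/((I*sqrt(19))/3 + 6) = 1/(I*sqrt(19)/3 + 6) = 1/(6 + I*sqrt(19)/3)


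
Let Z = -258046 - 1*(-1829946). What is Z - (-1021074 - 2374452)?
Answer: 4967426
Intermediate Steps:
Z = 1571900 (Z = -258046 + 1829946 = 1571900)
Z - (-1021074 - 2374452) = 1571900 - (-1021074 - 2374452) = 1571900 - 1*(-3395526) = 1571900 + 3395526 = 4967426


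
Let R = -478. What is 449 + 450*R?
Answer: -214651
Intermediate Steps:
449 + 450*R = 449 + 450*(-478) = 449 - 215100 = -214651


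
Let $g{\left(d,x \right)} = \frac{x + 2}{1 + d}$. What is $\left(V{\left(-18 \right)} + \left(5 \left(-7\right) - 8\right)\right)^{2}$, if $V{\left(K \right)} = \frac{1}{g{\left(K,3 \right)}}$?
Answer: $\frac{53824}{25} \approx 2153.0$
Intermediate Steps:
$g{\left(d,x \right)} = \frac{2 + x}{1 + d}$
$V{\left(K \right)} = \frac{1}{5} + \frac{K}{5}$ ($V{\left(K \right)} = \frac{1}{\frac{1}{1 + K} \left(2 + 3\right)} = \frac{1}{\frac{1}{1 + K} 5} = \frac{1}{5 \frac{1}{1 + K}} = \frac{1}{5} + \frac{K}{5}$)
$\left(V{\left(-18 \right)} + \left(5 \left(-7\right) - 8\right)\right)^{2} = \left(\left(\frac{1}{5} + \frac{1}{5} \left(-18\right)\right) + \left(5 \left(-7\right) - 8\right)\right)^{2} = \left(\left(\frac{1}{5} - \frac{18}{5}\right) - 43\right)^{2} = \left(- \frac{17}{5} - 43\right)^{2} = \left(- \frac{232}{5}\right)^{2} = \frac{53824}{25}$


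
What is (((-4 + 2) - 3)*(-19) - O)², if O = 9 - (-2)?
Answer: 7056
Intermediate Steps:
O = 11 (O = 9 - 1*(-2) = 9 + 2 = 11)
(((-4 + 2) - 3)*(-19) - O)² = (((-4 + 2) - 3)*(-19) - 1*11)² = ((-2 - 3)*(-19) - 11)² = (-5*(-19) - 11)² = (95 - 11)² = 84² = 7056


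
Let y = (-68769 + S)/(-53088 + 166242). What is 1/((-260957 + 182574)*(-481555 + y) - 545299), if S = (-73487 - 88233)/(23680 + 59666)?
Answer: 4715466642/177986363077765057823 ≈ 2.6493e-11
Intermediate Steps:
S = -80860/41673 (S = -161720/83346 = -161720*1/83346 = -80860/41673 ≈ -1.9403)
y = -2865891397/4715466642 (y = (-68769 - 80860/41673)/(-53088 + 166242) = -2865891397/41673/113154 = -2865891397/41673*1/113154 = -2865891397/4715466642 ≈ -0.60776)
1/((-260957 + 182574)*(-481555 + y) - 545299) = 1/((-260957 + 182574)*(-481555 - 2865891397/4715466642) - 545299) = 1/(-78383*(-2270759404679707/4715466642) - 545299) = 1/(177988934417009473781/4715466642 - 545299) = 1/(177986363077765057823/4715466642) = 4715466642/177986363077765057823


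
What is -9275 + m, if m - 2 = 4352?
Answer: -4921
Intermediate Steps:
m = 4354 (m = 2 + 4352 = 4354)
-9275 + m = -9275 + 4354 = -4921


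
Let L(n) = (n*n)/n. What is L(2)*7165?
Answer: 14330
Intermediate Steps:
L(n) = n (L(n) = n²/n = n)
L(2)*7165 = 2*7165 = 14330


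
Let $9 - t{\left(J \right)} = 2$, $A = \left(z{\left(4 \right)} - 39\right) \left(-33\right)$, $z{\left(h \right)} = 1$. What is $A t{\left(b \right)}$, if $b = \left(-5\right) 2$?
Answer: $8778$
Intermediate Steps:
$b = -10$
$A = 1254$ ($A = \left(1 - 39\right) \left(-33\right) = \left(-38\right) \left(-33\right) = 1254$)
$t{\left(J \right)} = 7$ ($t{\left(J \right)} = 9 - 2 = 7$)
$A t{\left(b \right)} = 1254 \cdot 7 = 8778$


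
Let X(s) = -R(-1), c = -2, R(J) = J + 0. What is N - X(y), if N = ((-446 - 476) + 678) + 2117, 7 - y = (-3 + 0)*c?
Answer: 1872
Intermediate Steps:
R(J) = J
y = 1 (y = 7 - (-3 + 0)*(-2) = 7 - (-3)*(-2) = 7 - 1*6 = 7 - 6 = 1)
N = 1873 (N = (-922 + 678) + 2117 = -244 + 2117 = 1873)
X(s) = 1 (X(s) = -1*(-1) = 1)
N - X(y) = 1873 - 1*1 = 1873 - 1 = 1872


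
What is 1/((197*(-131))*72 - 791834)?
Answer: -1/2649938 ≈ -3.7737e-7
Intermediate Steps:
1/((197*(-131))*72 - 791834) = 1/(-25807*72 - 791834) = 1/(-1858104 - 791834) = 1/(-2649938) = -1/2649938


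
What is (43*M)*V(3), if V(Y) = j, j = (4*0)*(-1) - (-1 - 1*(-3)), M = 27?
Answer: -2322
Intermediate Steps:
j = -2 (j = 0*(-1) - (-1 + 3) = 0 - 1*2 = 0 - 2 = -2)
V(Y) = -2
(43*M)*V(3) = (43*27)*(-2) = 1161*(-2) = -2322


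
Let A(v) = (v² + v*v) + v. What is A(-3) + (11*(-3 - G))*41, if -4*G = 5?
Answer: -3097/4 ≈ -774.25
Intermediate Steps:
G = -5/4 (G = -¼*5 = -5/4 ≈ -1.2500)
A(v) = v + 2*v² (A(v) = (v² + v²) + v = 2*v² + v = v + 2*v²)
A(-3) + (11*(-3 - G))*41 = -3*(1 + 2*(-3)) + (11*(-3 - 1*(-5/4)))*41 = -3*(1 - 6) + (11*(-3 + 5/4))*41 = -3*(-5) + (11*(-7/4))*41 = 15 - 77/4*41 = 15 - 3157/4 = -3097/4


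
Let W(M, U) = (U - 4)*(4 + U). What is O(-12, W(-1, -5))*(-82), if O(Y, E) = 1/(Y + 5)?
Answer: 82/7 ≈ 11.714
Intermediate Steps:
W(M, U) = (-4 + U)*(4 + U)
O(Y, E) = 1/(5 + Y)
O(-12, W(-1, -5))*(-82) = -82/(5 - 12) = -82/(-7) = -⅐*(-82) = 82/7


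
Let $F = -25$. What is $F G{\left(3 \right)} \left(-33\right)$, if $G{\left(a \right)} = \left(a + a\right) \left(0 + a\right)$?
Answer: $14850$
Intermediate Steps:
$G{\left(a \right)} = 2 a^{2}$ ($G{\left(a \right)} = 2 a a = 2 a^{2}$)
$F G{\left(3 \right)} \left(-33\right) = - 25 \cdot 2 \cdot 3^{2} \left(-33\right) = - 25 \cdot 2 \cdot 9 \left(-33\right) = \left(-25\right) 18 \left(-33\right) = \left(-450\right) \left(-33\right) = 14850$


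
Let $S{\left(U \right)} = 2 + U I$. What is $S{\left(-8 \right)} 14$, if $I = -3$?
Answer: $364$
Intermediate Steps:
$S{\left(U \right)} = 2 - 3 U$ ($S{\left(U \right)} = 2 + U \left(-3\right) = 2 - 3 U$)
$S{\left(-8 \right)} 14 = \left(2 - -24\right) 14 = \left(2 + 24\right) 14 = 26 \cdot 14 = 364$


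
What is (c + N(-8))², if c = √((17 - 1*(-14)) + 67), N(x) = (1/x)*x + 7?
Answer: 162 + 112*√2 ≈ 320.39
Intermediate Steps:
N(x) = 8 (N(x) = x/x + 7 = 1 + 7 = 8)
c = 7*√2 (c = √((17 + 14) + 67) = √(31 + 67) = √98 = 7*√2 ≈ 9.8995)
(c + N(-8))² = (7*√2 + 8)² = (8 + 7*√2)²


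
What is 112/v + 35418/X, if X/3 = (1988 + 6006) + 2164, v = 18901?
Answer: 112141451/95998179 ≈ 1.1682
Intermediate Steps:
X = 30474 (X = 3*((1988 + 6006) + 2164) = 3*(7994 + 2164) = 3*10158 = 30474)
112/v + 35418/X = 112/18901 + 35418/30474 = 112*(1/18901) + 35418*(1/30474) = 112/18901 + 5903/5079 = 112141451/95998179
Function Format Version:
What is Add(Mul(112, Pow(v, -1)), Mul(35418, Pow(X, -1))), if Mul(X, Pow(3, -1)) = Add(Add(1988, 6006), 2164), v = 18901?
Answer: Rational(112141451, 95998179) ≈ 1.1682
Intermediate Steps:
X = 30474 (X = Mul(3, Add(Add(1988, 6006), 2164)) = Mul(3, Add(7994, 2164)) = Mul(3, 10158) = 30474)
Add(Mul(112, Pow(v, -1)), Mul(35418, Pow(X, -1))) = Add(Mul(112, Pow(18901, -1)), Mul(35418, Pow(30474, -1))) = Add(Mul(112, Rational(1, 18901)), Mul(35418, Rational(1, 30474))) = Add(Rational(112, 18901), Rational(5903, 5079)) = Rational(112141451, 95998179)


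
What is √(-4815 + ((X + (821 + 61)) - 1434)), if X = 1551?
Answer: 6*I*√106 ≈ 61.774*I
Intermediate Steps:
√(-4815 + ((X + (821 + 61)) - 1434)) = √(-4815 + ((1551 + (821 + 61)) - 1434)) = √(-4815 + ((1551 + 882) - 1434)) = √(-4815 + (2433 - 1434)) = √(-4815 + 999) = √(-3816) = 6*I*√106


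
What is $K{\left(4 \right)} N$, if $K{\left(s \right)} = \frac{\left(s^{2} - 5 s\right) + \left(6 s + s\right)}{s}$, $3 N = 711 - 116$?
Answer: $1190$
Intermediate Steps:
$N = \frac{595}{3}$ ($N = \frac{711 - 116}{3} = \frac{1}{3} \cdot 595 = \frac{595}{3} \approx 198.33$)
$K{\left(s \right)} = \frac{s^{2} + 2 s}{s}$ ($K{\left(s \right)} = \frac{\left(s^{2} - 5 s\right) + 7 s}{s} = \frac{s^{2} + 2 s}{s}$)
$K{\left(4 \right)} N = \left(2 + 4\right) \frac{595}{3} = 6 \cdot \frac{595}{3} = 1190$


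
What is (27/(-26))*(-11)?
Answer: 297/26 ≈ 11.423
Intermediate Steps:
(27/(-26))*(-11) = (27*(-1/26))*(-11) = -27/26*(-11) = 297/26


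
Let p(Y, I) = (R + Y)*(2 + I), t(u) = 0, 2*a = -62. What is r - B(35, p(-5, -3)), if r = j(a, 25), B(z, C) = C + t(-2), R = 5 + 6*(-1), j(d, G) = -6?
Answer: -12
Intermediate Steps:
a = -31 (a = (½)*(-62) = -31)
R = -1 (R = 5 - 6 = -1)
p(Y, I) = (-1 + Y)*(2 + I)
B(z, C) = C (B(z, C) = C + 0 = C)
r = -6
r - B(35, p(-5, -3)) = -6 - (-2 - 1*(-3) + 2*(-5) - 3*(-5)) = -6 - (-2 + 3 - 10 + 15) = -6 - 1*6 = -6 - 6 = -12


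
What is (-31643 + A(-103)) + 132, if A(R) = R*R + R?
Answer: -21005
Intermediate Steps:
A(R) = R + R² (A(R) = R² + R = R + R²)
(-31643 + A(-103)) + 132 = (-31643 - 103*(1 - 103)) + 132 = (-31643 - 103*(-102)) + 132 = (-31643 + 10506) + 132 = -21137 + 132 = -21005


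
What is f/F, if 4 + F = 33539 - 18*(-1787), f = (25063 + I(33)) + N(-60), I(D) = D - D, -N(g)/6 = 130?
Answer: 24283/65701 ≈ 0.36960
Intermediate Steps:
N(g) = -780 (N(g) = -6*130 = -780)
I(D) = 0
f = 24283 (f = (25063 + 0) - 780 = 25063 - 780 = 24283)
F = 65701 (F = -4 + (33539 - 18*(-1787)) = -4 + (33539 + 32166) = -4 + 65705 = 65701)
f/F = 24283/65701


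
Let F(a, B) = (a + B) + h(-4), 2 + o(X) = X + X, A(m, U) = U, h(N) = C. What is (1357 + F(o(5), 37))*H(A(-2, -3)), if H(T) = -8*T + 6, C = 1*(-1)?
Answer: 42030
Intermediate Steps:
C = -1
h(N) = -1
o(X) = -2 + 2*X (o(X) = -2 + (X + X) = -2 + 2*X)
F(a, B) = -1 + B + a (F(a, B) = (a + B) - 1 = (B + a) - 1 = -1 + B + a)
H(T) = 6 - 8*T
(1357 + F(o(5), 37))*H(A(-2, -3)) = (1357 + (-1 + 37 + (-2 + 2*5)))*(6 - 8*(-3)) = (1357 + (-1 + 37 + (-2 + 10)))*(6 + 24) = (1357 + (-1 + 37 + 8))*30 = (1357 + 44)*30 = 1401*30 = 42030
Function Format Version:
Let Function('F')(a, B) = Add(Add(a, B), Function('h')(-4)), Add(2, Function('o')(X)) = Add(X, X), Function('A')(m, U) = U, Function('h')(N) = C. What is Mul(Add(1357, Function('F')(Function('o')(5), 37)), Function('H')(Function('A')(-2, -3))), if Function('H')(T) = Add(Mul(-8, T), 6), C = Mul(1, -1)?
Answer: 42030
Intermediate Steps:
C = -1
Function('h')(N) = -1
Function('o')(X) = Add(-2, Mul(2, X)) (Function('o')(X) = Add(-2, Add(X, X)) = Add(-2, Mul(2, X)))
Function('F')(a, B) = Add(-1, B, a) (Function('F')(a, B) = Add(Add(a, B), -1) = Add(Add(B, a), -1) = Add(-1, B, a))
Function('H')(T) = Add(6, Mul(-8, T))
Mul(Add(1357, Function('F')(Function('o')(5), 37)), Function('H')(Function('A')(-2, -3))) = Mul(Add(1357, Add(-1, 37, Add(-2, Mul(2, 5)))), Add(6, Mul(-8, -3))) = Mul(Add(1357, Add(-1, 37, Add(-2, 10))), Add(6, 24)) = Mul(Add(1357, Add(-1, 37, 8)), 30) = Mul(Add(1357, 44), 30) = Mul(1401, 30) = 42030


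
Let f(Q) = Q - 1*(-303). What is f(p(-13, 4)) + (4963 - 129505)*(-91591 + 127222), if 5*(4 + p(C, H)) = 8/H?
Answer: -22187778513/5 ≈ -4.4376e+9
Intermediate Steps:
p(C, H) = -4 + 8/(5*H) (p(C, H) = -4 + (8/H)/5 = -4 + 8/(5*H))
f(Q) = 303 + Q (f(Q) = Q + 303 = 303 + Q)
f(p(-13, 4)) + (4963 - 129505)*(-91591 + 127222) = (303 + (-4 + (8/5)/4)) + (4963 - 129505)*(-91591 + 127222) = (303 + (-4 + (8/5)*(¼))) - 124542*35631 = (303 + (-4 + ⅖)) - 4437556002 = (303 - 18/5) - 4437556002 = 1497/5 - 4437556002 = -22187778513/5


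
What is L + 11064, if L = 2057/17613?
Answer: 194872289/17613 ≈ 11064.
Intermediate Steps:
L = 2057/17613 (L = 2057*(1/17613) = 2057/17613 ≈ 0.11679)
L + 11064 = 2057/17613 + 11064 = 194872289/17613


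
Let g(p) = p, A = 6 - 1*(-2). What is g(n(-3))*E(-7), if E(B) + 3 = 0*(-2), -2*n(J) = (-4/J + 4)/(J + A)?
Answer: 8/5 ≈ 1.6000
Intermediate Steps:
A = 8 (A = 6 + 2 = 8)
n(J) = -(4 - 4/J)/(2*(8 + J)) (n(J) = -(-4/J + 4)/(2*(J + 8)) = -(4 - 4/J)/(2*(8 + J)))
E(B) = -3 (E(B) = -3 + 0*(-2) = -3 + 0 = -3)
g(n(-3))*E(-7) = (2*(1 - 1*(-3))/(-3*(8 - 3)))*(-3) = (2*(-⅓)*(1 + 3)/5)*(-3) = (2*(-⅓)*(⅕)*4)*(-3) = -8/15*(-3) = 8/5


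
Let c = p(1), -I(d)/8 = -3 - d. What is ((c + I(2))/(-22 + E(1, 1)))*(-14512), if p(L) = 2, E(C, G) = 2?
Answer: 152376/5 ≈ 30475.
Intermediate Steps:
I(d) = 24 + 8*d (I(d) = -8*(-3 - d) = 24 + 8*d)
c = 2
((c + I(2))/(-22 + E(1, 1)))*(-14512) = ((2 + (24 + 8*2))/(-22 + 2))*(-14512) = ((2 + (24 + 16))/(-20))*(-14512) = ((2 + 40)*(-1/20))*(-14512) = (42*(-1/20))*(-14512) = -21/10*(-14512) = 152376/5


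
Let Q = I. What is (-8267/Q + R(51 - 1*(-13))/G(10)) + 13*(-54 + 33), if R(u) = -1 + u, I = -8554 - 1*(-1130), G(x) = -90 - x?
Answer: -50579053/185600 ≈ -272.52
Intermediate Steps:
I = -7424 (I = -8554 + 1130 = -7424)
Q = -7424
(-8267/Q + R(51 - 1*(-13))/G(10)) + 13*(-54 + 33) = (-8267/(-7424) + (-1 + (51 - 1*(-13)))/(-90 - 1*10)) + 13*(-54 + 33) = (-8267*(-1/7424) + (-1 + (51 + 13))/(-90 - 10)) + 13*(-21) = (8267/7424 + (-1 + 64)/(-100)) - 273 = (8267/7424 + 63*(-1/100)) - 273 = (8267/7424 - 63/100) - 273 = 89747/185600 - 273 = -50579053/185600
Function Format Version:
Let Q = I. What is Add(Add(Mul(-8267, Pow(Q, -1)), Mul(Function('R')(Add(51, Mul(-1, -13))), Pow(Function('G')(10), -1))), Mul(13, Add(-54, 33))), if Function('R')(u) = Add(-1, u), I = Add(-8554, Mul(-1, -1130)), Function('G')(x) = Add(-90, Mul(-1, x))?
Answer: Rational(-50579053, 185600) ≈ -272.52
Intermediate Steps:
I = -7424 (I = Add(-8554, 1130) = -7424)
Q = -7424
Add(Add(Mul(-8267, Pow(Q, -1)), Mul(Function('R')(Add(51, Mul(-1, -13))), Pow(Function('G')(10), -1))), Mul(13, Add(-54, 33))) = Add(Add(Mul(-8267, Pow(-7424, -1)), Mul(Add(-1, Add(51, Mul(-1, -13))), Pow(Add(-90, Mul(-1, 10)), -1))), Mul(13, Add(-54, 33))) = Add(Add(Mul(-8267, Rational(-1, 7424)), Mul(Add(-1, Add(51, 13)), Pow(Add(-90, -10), -1))), Mul(13, -21)) = Add(Add(Rational(8267, 7424), Mul(Add(-1, 64), Pow(-100, -1))), -273) = Add(Add(Rational(8267, 7424), Mul(63, Rational(-1, 100))), -273) = Add(Add(Rational(8267, 7424), Rational(-63, 100)), -273) = Add(Rational(89747, 185600), -273) = Rational(-50579053, 185600)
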